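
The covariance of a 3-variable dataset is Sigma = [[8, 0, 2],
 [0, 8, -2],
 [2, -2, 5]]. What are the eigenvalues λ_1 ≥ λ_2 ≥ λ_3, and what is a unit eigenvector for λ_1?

Step 1 — characteristic polynomial p(λ) = det(λI - Sigma) = λ³ - tr·λ² + c_1·λ - det, where tr = trace, c_1 = sum of the principal 2×2 minors, det = det(Sigma):
  tr = 8 + 8 + 5 = 21,
  c_1 = (8·8 - (0)²) + (8·5 - (2)²) + (8·5 - (-2)²) = 64 + 36 + 36 = 136,
  det = 8·(8·5 - (-2)²) - (0)·((0)·5 - (-2)·(2)) + (2)·((0)·(-2) - 8·(2)) = 8·(36) - (0)·(4) + (2)·(-16) = 256.
  So p(λ) = λ³ - 21λ² + 136λ - 256.
Step 2 — look for an integer root (rational root theorem: any rational root is an integer divisor of 256). Testing λ = 8:
  p(8) = 512 - 1344 + 1088 - 256 = 0  ✓
  Dividing out (λ - 8): p(λ) = (λ - 8)(λ² - 13λ + 32).
Step 3 — remaining eigenvalues from the quadratic λ² - 13λ + 32 = 0:
  Δ = 13² - 4·32 = 169 - 128 = 41,  λ = (13 ± √41)/2 = (13 ± 6.4031)/2 ≈ 9.7016 or 3.2984.
  Sorted: λ_1 = 9.7016,  λ_2 = 8,  λ_3 = 3.2984  (check: sum = 21 = tr ✓).

Step 4 — unit eigenvector for λ_1 ≈ 9.7016: v spans the null space of (Sigma - λ_1 I), whose rows are
  r_1 = (-1.7016, 0, 2),  r_2 = (0, -1.7016, -2),  r_3 = (2, -2, -4.7016).
  v is orthogonal to every row, so take v ∝ r_1 × r_2 = ((0)·(-2) - (2)·(-1.7016), (2)·(0) - (-1.7016)·(-2), (-1.7016)·(-1.7016) - (0)·(0)) ≈ (3.4031, -3.4031, 2.8953).
  Let u = (3.4031, -3.4031, 2.8953).
  ||u|| = √((3.4031)² + (-3.4031)² + (2.8953)²) = √(31.5454) ≈ 5.6165,  v_1 = u/||u|| ≈ (0.6059, -0.6059, 0.5155) (||v_1|| = 1).

λ_1 = 9.7016,  λ_2 = 8,  λ_3 = 3.2984;  v_1 ≈ (0.6059, -0.6059, 0.5155)


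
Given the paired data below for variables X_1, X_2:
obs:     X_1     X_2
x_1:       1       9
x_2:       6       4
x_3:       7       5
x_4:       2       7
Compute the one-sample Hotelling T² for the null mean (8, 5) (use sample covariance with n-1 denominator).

Step 1 — sample mean vector:
  mean(X_1) = (1 + 6 + 7 + 2) / 4 = 16/4 = 4
  mean(X_2) = (9 + 4 + 5 + 7) / 4 = 25/4 = 6.25
  x̄ = (4, 6.25),  deviation x̄ - mu_0 = (4, 6.25) - (8, 5) = (-4, 1.25).

Step 2 — sample covariance matrix, S[i,j] = (1/(n-1)) · Σ_k (x_{k,i} - mean_i) · (x_{k,j} - mean_j), divisor n-1 = 3:
  S[X_1,X_1] = ((-3)·(-3) + (2)·(2) + (3)·(3) + (-2)·(-2)) / 3 = 26/3 = 8.6667
  S[X_1,X_2] = ((-3)·(2.75) + (2)·(-2.25) + (3)·(-1.25) + (-2)·(0.75)) / 3 = -18/3 = -6
  S[X_2,X_2] = ((2.75)·(2.75) + (-2.25)·(-2.25) + (-1.25)·(-1.25) + (0.75)·(0.75)) / 3 = 14.75/3 = 4.9167
  S = [[8.6667, -6],
 [-6, 4.9167]].

Step 3 — invert S. det(S) = 8.6667·4.9167 - (-6)² = 6.6111.
  S^{-1} = (1/det) · [[d, -b], [-b, a]] = [[0.7437, 0.9076],
 [0.9076, 1.3109]].

Step 4 — quadratic form (x̄ - mu_0)^T · S^{-1} · (x̄ - mu_0):
  S^{-1} · (x̄ - mu_0) = (-1.8403, -1.9916),
  (x̄ - mu_0)^T · [...] = (-4)·(-1.8403) + (1.25)·(-1.9916) = 4.8718.

Step 5 — scale by n: T² = 4 · 4.8718 = 19.4874.

T² ≈ 19.4874


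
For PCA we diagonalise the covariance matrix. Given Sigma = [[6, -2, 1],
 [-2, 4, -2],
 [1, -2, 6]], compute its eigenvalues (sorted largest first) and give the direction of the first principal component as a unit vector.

Step 1 — characteristic polynomial p(λ) = det(λI - Sigma) = λ³ - tr·λ² + c_1·λ - det, where tr = trace, c_1 = sum of the principal 2×2 minors, det = det(Sigma):
  tr = 6 + 4 + 6 = 16,
  c_1 = (6·4 - (-2)²) + (6·6 - (1)²) + (4·6 - (-2)²) = 20 + 35 + 20 = 75,
  det = 6·(4·6 - (-2)²) - (-2)·((-2)·6 - (-2)·(1)) + (1)·((-2)·(-2) - 4·(1)) = 6·(20) - (-2)·(-10) + (1)·(0) = 100.
  So p(λ) = λ³ - 16λ² + 75λ - 100.
Step 2 — look for an integer root (rational root theorem: any rational root is an integer divisor of 100). Testing λ = 5:
  p(5) = 125 - 400 + 375 - 100 = 0  ✓
  Dividing out (λ - 5): p(λ) = (λ - 5)(λ² - 11λ + 20).
Step 3 — remaining eigenvalues from the quadratic λ² - 11λ + 20 = 0:
  Δ = 11² - 4·20 = 121 - 80 = 41,  λ = (11 ± √41)/2 = (11 ± 6.4031)/2 ≈ 8.7016 or 2.2984.
  Sorted: λ_1 = 8.7016,  λ_2 = 5,  λ_3 = 2.2984  (check: sum = 16 = tr ✓).

Step 4 — unit eigenvector for λ_1 ≈ 8.7016: v spans the null space of (Sigma - λ_1 I), whose rows are
  r_1 = (-2.7016, -2, 1),  r_2 = (-2, -4.7016, -2),  r_3 = (1, -2, -2.7016).
  v is orthogonal to every row, so take v ∝ r_1 × r_2 = ((-2)·(-2) - (1)·(-4.7016), (1)·(-2) - (-2.7016)·(-2), (-2.7016)·(-4.7016) - (-2)·(-2)) ≈ (8.7016, -7.4031, 8.7016).
  Let u = (8.7016, -7.4031, 8.7016).
  ||u|| = √((8.7016)² + (-7.4031)² + (8.7016)²) = √(206.2406) ≈ 14.3611,  v_1 = u/||u|| ≈ (0.6059, -0.5155, 0.6059) (||v_1|| = 1).

λ_1 = 8.7016,  λ_2 = 5,  λ_3 = 2.2984;  v_1 ≈ (0.6059, -0.5155, 0.6059)


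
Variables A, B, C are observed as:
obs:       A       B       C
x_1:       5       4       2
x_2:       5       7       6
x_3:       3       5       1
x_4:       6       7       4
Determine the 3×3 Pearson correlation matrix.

Step 1 — column means:
  mean(A) = (5 + 5 + 3 + 6) / 4 = 19/4 = 4.75
  mean(B) = (4 + 7 + 5 + 7) / 4 = 23/4 = 5.75
  mean(C) = (2 + 6 + 1 + 4) / 4 = 13/4 = 3.25

Step 2 — sample variances and covariances s[i,j] = (1/(n-1)) · Σ_k (x_{k,i} - mean_i) · (x_{k,j} - mean_j), with n-1 = 3:
  s[A,A] = ((0.25)·(0.25) + (0.25)·(0.25) + (-1.75)·(-1.75) + (1.25)·(1.25)) / 3 = 4.75/3 = 1.5833
  s[A,B] = ((0.25)·(-1.75) + (0.25)·(1.25) + (-1.75)·(-0.75) + (1.25)·(1.25)) / 3 = 2.75/3 = 0.9167
  s[A,C] = ((0.25)·(-1.25) + (0.25)·(2.75) + (-1.75)·(-2.25) + (1.25)·(0.75)) / 3 = 5.25/3 = 1.75
  s[B,B] = ((-1.75)·(-1.75) + (1.25)·(1.25) + (-0.75)·(-0.75) + (1.25)·(1.25)) / 3 = 6.75/3 = 2.25
  s[B,C] = ((-1.75)·(-1.25) + (1.25)·(2.75) + (-0.75)·(-2.25) + (1.25)·(0.75)) / 3 = 8.25/3 = 2.75
  s[C,C] = ((-1.25)·(-1.25) + (2.75)·(2.75) + (-2.25)·(-2.25) + (0.75)·(0.75)) / 3 = 14.75/3 = 4.9167
  Sample standard deviations s_i = √(s[i,i]):
  s(A) = √(1.5833) = 1.2583
  s(B) = √(2.25) = 1.5
  s(C) = √(4.9167) = 2.2174

Step 3 — r_{ij} = s_{ij} / (s_i · s_j):
  r[A,A] = 1 (diagonal).
  r[A,B] = 0.9167 / (1.2583 · 1.5) = 0.9167 / 1.8875 = 0.4857
  r[A,C] = 1.75 / (1.2583 · 2.2174) = 1.75 / 2.7901 = 0.6272
  r[B,B] = 1 (diagonal).
  r[B,C] = 2.75 / (1.5 · 2.2174) = 2.75 / 3.326 = 0.8268
  r[C,C] = 1 (diagonal).

R is symmetric with unit diagonal. Assembling:

R = [[1, 0.4857, 0.6272],
 [0.4857, 1, 0.8268],
 [0.6272, 0.8268, 1]]


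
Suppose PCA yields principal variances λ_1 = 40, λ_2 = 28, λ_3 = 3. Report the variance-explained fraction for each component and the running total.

Step 1 — total variance = trace(Sigma) = Σ λ_i = 40 + 28 + 3 = 71.

Step 2 — fraction explained by component i = λ_i / Σ λ:
  PC1: 40/71 = 0.5634
  PC2: 28/71 = 0.3944
  PC3: 3/71 = 0.0423

Step 3 — cumulative fraction after k components = (λ_1 + ... + λ_k) / Σ λ:
  k = 1: 40/71 = 0.5634
  k = 2: (40 + 28)/71 = 68/71 = 0.9577
  k = 3: (40 + 28 + 3)/71 = 71/71 = 1

Summary (fraction, with percent):

explained: PC1 0.5634 (56.34%), PC2 0.3944 (39.44%), PC3 0.0423 (4.23%);  cumulative: 0.5634, 0.9577, 1


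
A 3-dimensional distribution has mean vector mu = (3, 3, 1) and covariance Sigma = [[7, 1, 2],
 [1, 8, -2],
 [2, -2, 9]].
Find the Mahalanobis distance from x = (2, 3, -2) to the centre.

Step 1 — centre the observation: (x - mu) = (-1, 0, -3).

Step 2 — invert Sigma (cofactor / det for 3×3, or solve directly):
  Sigma^{-1} = [[0.1593, -0.0304, -0.0422],
 [-0.0304, 0.1382, 0.0375],
 [-0.0422, 0.0375, 0.1288]].

Step 3 — form the quadratic (x - mu)^T · Sigma^{-1} · (x - mu):
  Sigma^{-1} · (x - mu) = (-0.0328, -0.082, -0.3443).
  (x - mu)^T · [Sigma^{-1} · (x - mu)] = (-1)·(-0.0328) + (0)·(-0.082) + (-3)·(-0.3443) = 1.0656.

Step 4 — take square root: d = √(1.0656) ≈ 1.0323.

d(x, mu) = √(1.0656) ≈ 1.0323


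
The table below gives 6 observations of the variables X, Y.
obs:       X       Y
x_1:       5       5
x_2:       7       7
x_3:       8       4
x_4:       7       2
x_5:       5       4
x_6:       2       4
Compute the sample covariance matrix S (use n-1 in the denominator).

Step 1 — column means:
  mean(X) = (5 + 7 + 8 + 7 + 5 + 2) / 6 = 34/6 = 5.6667
  mean(Y) = (5 + 7 + 4 + 2 + 4 + 4) / 6 = 26/6 = 4.3333

Step 2 — sample covariance S[i,j] = (1/(n-1)) · Σ_k (x_{k,i} - mean_i) · (x_{k,j} - mean_j), with n-1 = 5.
  S[X,X] = ((-0.6667)·(-0.6667) + (1.3333)·(1.3333) + (2.3333)·(2.3333) + (1.3333)·(1.3333) + (-0.6667)·(-0.6667) + (-3.6667)·(-3.6667)) / 5 = 23.3333/5 = 4.6667
  S[X,Y] = ((-0.6667)·(0.6667) + (1.3333)·(2.6667) + (2.3333)·(-0.3333) + (1.3333)·(-2.3333) + (-0.6667)·(-0.3333) + (-3.6667)·(-0.3333)) / 5 = 0.6667/5 = 0.1333
  S[Y,Y] = ((0.6667)·(0.6667) + (2.6667)·(2.6667) + (-0.3333)·(-0.3333) + (-2.3333)·(-2.3333) + (-0.3333)·(-0.3333) + (-0.3333)·(-0.3333)) / 5 = 13.3333/5 = 2.6667

S is symmetric (S[j,i] = S[i,j]). Assembling:

S = [[4.6667, 0.1333],
 [0.1333, 2.6667]]


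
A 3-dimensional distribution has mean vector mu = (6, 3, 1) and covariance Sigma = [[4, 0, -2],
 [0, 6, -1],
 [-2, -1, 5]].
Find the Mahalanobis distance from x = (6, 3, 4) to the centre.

Step 1 — centre the observation: (x - mu) = (0, 0, 3).

Step 2 — invert Sigma (cofactor / det for 3×3, or solve directly):
  Sigma^{-1} = [[0.3152, 0.0217, 0.1304],
 [0.0217, 0.1739, 0.0435],
 [0.1304, 0.0435, 0.2609]].

Step 3 — form the quadratic (x - mu)^T · Sigma^{-1} · (x - mu):
  Sigma^{-1} · (x - mu) = (0.3913, 0.1304, 0.7826).
  (x - mu)^T · [Sigma^{-1} · (x - mu)] = (0)·(0.3913) + (0)·(0.1304) + (3)·(0.7826) = 2.3478.

Step 4 — take square root: d = √(2.3478) ≈ 1.5323.

d(x, mu) = √(2.3478) ≈ 1.5323


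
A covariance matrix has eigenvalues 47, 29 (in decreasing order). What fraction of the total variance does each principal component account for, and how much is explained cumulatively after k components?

Step 1 — total variance = trace(Sigma) = Σ λ_i = 47 + 29 = 76.

Step 2 — fraction explained by component i = λ_i / Σ λ:
  PC1: 47/76 = 0.6184
  PC2: 29/76 = 0.3816

Step 3 — cumulative fraction after k components = (λ_1 + ... + λ_k) / Σ λ:
  k = 1: 47/76 = 0.6184
  k = 2: (47 + 29)/76 = 76/76 = 1

Summary (fraction, with percent):

explained: PC1 0.6184 (61.84%), PC2 0.3816 (38.16%);  cumulative: 0.6184, 1


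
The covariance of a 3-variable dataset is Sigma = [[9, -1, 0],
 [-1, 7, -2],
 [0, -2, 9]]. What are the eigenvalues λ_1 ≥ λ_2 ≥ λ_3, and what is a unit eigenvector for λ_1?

Step 1 — characteristic polynomial p(λ) = det(λI - Sigma) = λ³ - tr·λ² + c_1·λ - det, where tr = trace, c_1 = sum of the principal 2×2 minors, det = det(Sigma):
  tr = 9 + 7 + 9 = 25,
  c_1 = (9·7 - (-1)²) + (9·9 - (0)²) + (7·9 - (-2)²) = 62 + 81 + 59 = 202,
  det = 9·(7·9 - (-2)²) - (-1)·((-1)·9 - (-2)·(0)) + (0)·((-1)·(-2) - 7·(0)) = 9·(59) - (-1)·(-9) + (0)·(2) = 522.
  So p(λ) = λ³ - 25λ² + 202λ - 522.
Step 2 — look for an integer root (rational root theorem: any rational root is an integer divisor of 522). Testing λ = 9:
  p(9) = 729 - 2025 + 1818 - 522 = 0  ✓
  Dividing out (λ - 9): p(λ) = (λ - 9)(λ² - 16λ + 58).
Step 3 — remaining eigenvalues from the quadratic λ² - 16λ + 58 = 0:
  Δ = 16² - 4·58 = 256 - 232 = 24,  λ = (16 ± √24)/2 = (16 ± 4.899)/2 ≈ 10.4495 or 5.5505.
  Sorted: λ_1 = 10.4495,  λ_2 = 9,  λ_3 = 5.5505  (check: sum = 25 = tr ✓).

Step 4 — unit eigenvector for λ_1 ≈ 10.4495: v spans the null space of (Sigma - λ_1 I), whose rows are
  r_1 = (-1.4495, -1, 0),  r_2 = (-1, -3.4495, -2),  r_3 = (0, -2, -1.4495).
  v is orthogonal to every row, so take v ∝ r_1 × r_2 = ((-1)·(-2) - (0)·(-3.4495), (0)·(-1) - (-1.4495)·(-2), (-1.4495)·(-3.4495) - (-1)·(-1)) ≈ (2, -2.899, 4).
  Let u = (2, -2.899, 4).
  ||u|| = √((2)² + (-2.899)² + (4)²) = √(28.4041) ≈ 5.3295,  v_1 = u/||u|| ≈ (0.3753, -0.5439, 0.7505) (||v_1|| = 1).

λ_1 = 10.4495,  λ_2 = 9,  λ_3 = 5.5505;  v_1 ≈ (0.3753, -0.5439, 0.7505)


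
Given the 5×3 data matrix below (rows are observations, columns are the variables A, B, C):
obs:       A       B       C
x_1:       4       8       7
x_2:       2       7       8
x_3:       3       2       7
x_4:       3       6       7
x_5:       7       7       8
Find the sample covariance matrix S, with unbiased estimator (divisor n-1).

Step 1 — column means:
  mean(A) = (4 + 2 + 3 + 3 + 7) / 5 = 19/5 = 3.8
  mean(B) = (8 + 7 + 2 + 6 + 7) / 5 = 30/5 = 6
  mean(C) = (7 + 8 + 7 + 7 + 8) / 5 = 37/5 = 7.4

Step 2 — sample covariance S[i,j] = (1/(n-1)) · Σ_k (x_{k,i} - mean_i) · (x_{k,j} - mean_j), with n-1 = 4.
  S[A,A] = ((0.2)·(0.2) + (-1.8)·(-1.8) + (-0.8)·(-0.8) + (-0.8)·(-0.8) + (3.2)·(3.2)) / 4 = 14.8/4 = 3.7
  S[A,B] = ((0.2)·(2) + (-1.8)·(1) + (-0.8)·(-4) + (-0.8)·(0) + (3.2)·(1)) / 4 = 5/4 = 1.25
  S[A,C] = ((0.2)·(-0.4) + (-1.8)·(0.6) + (-0.8)·(-0.4) + (-0.8)·(-0.4) + (3.2)·(0.6)) / 4 = 1.4/4 = 0.35
  S[B,B] = ((2)·(2) + (1)·(1) + (-4)·(-4) + (0)·(0) + (1)·(1)) / 4 = 22/4 = 5.5
  S[B,C] = ((2)·(-0.4) + (1)·(0.6) + (-4)·(-0.4) + (0)·(-0.4) + (1)·(0.6)) / 4 = 2/4 = 0.5
  S[C,C] = ((-0.4)·(-0.4) + (0.6)·(0.6) + (-0.4)·(-0.4) + (-0.4)·(-0.4) + (0.6)·(0.6)) / 4 = 1.2/4 = 0.3

S is symmetric (S[j,i] = S[i,j]). Assembling:

S = [[3.7, 1.25, 0.35],
 [1.25, 5.5, 0.5],
 [0.35, 0.5, 0.3]]


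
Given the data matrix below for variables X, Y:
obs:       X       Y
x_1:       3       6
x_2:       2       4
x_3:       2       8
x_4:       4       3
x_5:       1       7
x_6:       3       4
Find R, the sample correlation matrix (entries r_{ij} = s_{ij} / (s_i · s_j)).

Step 1 — column means:
  mean(X) = (3 + 2 + 2 + 4 + 1 + 3) / 6 = 15/6 = 2.5
  mean(Y) = (6 + 4 + 8 + 3 + 7 + 4) / 6 = 32/6 = 5.3333

Step 2 — sample variances and covariances s[i,j] = (1/(n-1)) · Σ_k (x_{k,i} - mean_i) · (x_{k,j} - mean_j), with n-1 = 5:
  s[X,X] = ((0.5)·(0.5) + (-0.5)·(-0.5) + (-0.5)·(-0.5) + (1.5)·(1.5) + (-1.5)·(-1.5) + (0.5)·(0.5)) / 5 = 5.5/5 = 1.1
  s[X,Y] = ((0.5)·(0.6667) + (-0.5)·(-1.3333) + (-0.5)·(2.6667) + (1.5)·(-2.3333) + (-1.5)·(1.6667) + (0.5)·(-1.3333)) / 5 = -7/5 = -1.4
  s[Y,Y] = ((0.6667)·(0.6667) + (-1.3333)·(-1.3333) + (2.6667)·(2.6667) + (-2.3333)·(-2.3333) + (1.6667)·(1.6667) + (-1.3333)·(-1.3333)) / 5 = 19.3333/5 = 3.8667
  Sample standard deviations s_i = √(s[i,i]):
  s(X) = √(1.1) = 1.0488
  s(Y) = √(3.8667) = 1.9664

Step 3 — r_{ij} = s_{ij} / (s_i · s_j):
  r[X,X] = 1 (diagonal).
  r[X,Y] = -1.4 / (1.0488 · 1.9664) = -1.4 / 2.0624 = -0.6788
  r[Y,Y] = 1 (diagonal).

R is symmetric with unit diagonal. Assembling:

R = [[1, -0.6788],
 [-0.6788, 1]]


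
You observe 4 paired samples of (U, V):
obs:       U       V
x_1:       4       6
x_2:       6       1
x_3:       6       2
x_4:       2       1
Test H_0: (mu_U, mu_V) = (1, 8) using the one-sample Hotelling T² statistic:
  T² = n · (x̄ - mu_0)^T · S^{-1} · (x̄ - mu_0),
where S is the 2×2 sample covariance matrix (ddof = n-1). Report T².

Step 1 — sample mean vector:
  mean(U) = (4 + 6 + 6 + 2) / 4 = 18/4 = 4.5
  mean(V) = (6 + 1 + 2 + 1) / 4 = 10/4 = 2.5
  x̄ = (4.5, 2.5),  deviation x̄ - mu_0 = (4.5, 2.5) - (1, 8) = (3.5, -5.5).

Step 2 — sample covariance matrix, S[i,j] = (1/(n-1)) · Σ_k (x_{k,i} - mean_i) · (x_{k,j} - mean_j), divisor n-1 = 3:
  S[U,U] = ((-0.5)·(-0.5) + (1.5)·(1.5) + (1.5)·(1.5) + (-2.5)·(-2.5)) / 3 = 11/3 = 3.6667
  S[U,V] = ((-0.5)·(3.5) + (1.5)·(-1.5) + (1.5)·(-0.5) + (-2.5)·(-1.5)) / 3 = -1/3 = -0.3333
  S[V,V] = ((3.5)·(3.5) + (-1.5)·(-1.5) + (-0.5)·(-0.5) + (-1.5)·(-1.5)) / 3 = 17/3 = 5.6667
  S = [[3.6667, -0.3333],
 [-0.3333, 5.6667]].

Step 3 — invert S. det(S) = 3.6667·5.6667 - (-0.3333)² = 20.6667.
  S^{-1} = (1/det) · [[d, -b], [-b, a]] = [[0.2742, 0.0161],
 [0.0161, 0.1774]].

Step 4 — quadratic form (x̄ - mu_0)^T · S^{-1} · (x̄ - mu_0):
  S^{-1} · (x̄ - mu_0) = (0.871, -0.9194),
  (x̄ - mu_0)^T · [...] = (3.5)·(0.871) + (-5.5)·(-0.9194) = 8.1048.

Step 5 — scale by n: T² = 4 · 8.1048 = 32.4194.

T² ≈ 32.4194


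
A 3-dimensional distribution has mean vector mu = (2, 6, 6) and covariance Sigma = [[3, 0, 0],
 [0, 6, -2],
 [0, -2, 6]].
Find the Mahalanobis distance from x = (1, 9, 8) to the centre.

Step 1 — centre the observation: (x - mu) = (-1, 3, 2).

Step 2 — invert Sigma (cofactor / det for 3×3, or solve directly):
  Sigma^{-1} = [[0.3333, 0, 0],
 [0, 0.1875, 0.0625],
 [0, 0.0625, 0.1875]].

Step 3 — form the quadratic (x - mu)^T · Sigma^{-1} · (x - mu):
  Sigma^{-1} · (x - mu) = (-0.3333, 0.6875, 0.5625).
  (x - mu)^T · [Sigma^{-1} · (x - mu)] = (-1)·(-0.3333) + (3)·(0.6875) + (2)·(0.5625) = 3.5208.

Step 4 — take square root: d = √(3.5208) ≈ 1.8764.

d(x, mu) = √(3.5208) ≈ 1.8764


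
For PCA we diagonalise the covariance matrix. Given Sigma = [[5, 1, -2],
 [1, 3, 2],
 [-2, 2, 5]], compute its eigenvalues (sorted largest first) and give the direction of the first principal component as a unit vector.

Step 1 — characteristic polynomial p(λ) = det(λI - Sigma) = λ³ - tr·λ² + c_1·λ - det, where tr = trace, c_1 = sum of the principal 2×2 minors, det = det(Sigma):
  tr = 5 + 3 + 5 = 13,
  c_1 = (5·3 - (1)²) + (5·5 - (-2)²) + (3·5 - (2)²) = 14 + 21 + 11 = 46,
  det = 5·(3·5 - (2)²) - (1)·((1)·5 - (2)·(-2)) + (-2)·((1)·(2) - 3·(-2)) = 5·(11) - (1)·(9) + (-2)·(8) = 30.
  So p(λ) = λ³ - 13λ² + 46λ - 30.
Step 2 — look for an integer root (rational root theorem: any rational root is an integer divisor of 30). Testing λ = 5:
  p(5) = 125 - 325 + 230 - 30 = 0  ✓
  Dividing out (λ - 5): p(λ) = (λ - 5)(λ² - 8λ + 6).
Step 3 — remaining eigenvalues from the quadratic λ² - 8λ + 6 = 0:
  Δ = 8² - 4·6 = 64 - 24 = 40,  λ = (8 ± √40)/2 = (8 ± 6.3246)/2 ≈ 7.1623 or 0.8377.
  Sorted: λ_1 = 7.1623,  λ_2 = 5,  λ_3 = 0.8377  (check: sum = 13 = tr ✓).

Step 4 — unit eigenvector for λ_1 ≈ 7.1623: v spans the null space of (Sigma - λ_1 I), whose rows are
  r_1 = (-2.1623, 1, -2),  r_2 = (1, -4.1623, 2),  r_3 = (-2, 2, -2.1623).
  v is orthogonal to every row, so take v ∝ r_1 × r_2 = ((1)·(2) - (-2)·(-4.1623), (-2)·(1) - (-2.1623)·(2), (-2.1623)·(-4.1623) - (1)·(1)) ≈ (-6.3246, 2.3246, 8).
  Rescale (multiply by -1 so the first nonzero entry is positive): u = (6.3246, -2.3246, -8).
  ||u|| = √((6.3246)² + (-2.3246)² + (-8)²) = √(109.4036) ≈ 10.4596,  v_1 = u/||u|| ≈ (0.6047, -0.2222, -0.7648) (||v_1|| = 1).

λ_1 = 7.1623,  λ_2 = 5,  λ_3 = 0.8377;  v_1 ≈ (0.6047, -0.2222, -0.7648)


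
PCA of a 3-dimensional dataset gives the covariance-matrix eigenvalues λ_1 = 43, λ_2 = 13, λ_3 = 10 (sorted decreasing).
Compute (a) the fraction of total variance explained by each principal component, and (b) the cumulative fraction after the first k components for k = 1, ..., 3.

Step 1 — total variance = trace(Sigma) = Σ λ_i = 43 + 13 + 10 = 66.

Step 2 — fraction explained by component i = λ_i / Σ λ:
  PC1: 43/66 = 0.6515
  PC2: 13/66 = 0.197
  PC3: 10/66 = 0.1515

Step 3 — cumulative fraction after k components = (λ_1 + ... + λ_k) / Σ λ:
  k = 1: 43/66 = 0.6515
  k = 2: (43 + 13)/66 = 56/66 = 0.8485
  k = 3: (43 + 13 + 10)/66 = 66/66 = 1

Summary (fraction, with percent):

explained: PC1 0.6515 (65.15%), PC2 0.197 (19.7%), PC3 0.1515 (15.15%);  cumulative: 0.6515, 0.8485, 1


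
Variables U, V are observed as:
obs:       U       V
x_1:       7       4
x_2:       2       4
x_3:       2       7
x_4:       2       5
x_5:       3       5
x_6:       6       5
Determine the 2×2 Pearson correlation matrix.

Step 1 — column means:
  mean(U) = (7 + 2 + 2 + 2 + 3 + 6) / 6 = 22/6 = 3.6667
  mean(V) = (4 + 4 + 7 + 5 + 5 + 5) / 6 = 30/6 = 5

Step 2 — sample variances and covariances s[i,j] = (1/(n-1)) · Σ_k (x_{k,i} - mean_i) · (x_{k,j} - mean_j), with n-1 = 5:
  s[U,U] = ((3.3333)·(3.3333) + (-1.6667)·(-1.6667) + (-1.6667)·(-1.6667) + (-1.6667)·(-1.6667) + (-0.6667)·(-0.6667) + (2.3333)·(2.3333)) / 5 = 25.3333/5 = 5.0667
  s[U,V] = ((3.3333)·(-1) + (-1.6667)·(-1) + (-1.6667)·(2) + (-1.6667)·(0) + (-0.6667)·(0) + (2.3333)·(0)) / 5 = -5/5 = -1
  s[V,V] = ((-1)·(-1) + (-1)·(-1) + (2)·(2) + (0)·(0) + (0)·(0) + (0)·(0)) / 5 = 6/5 = 1.2
  Sample standard deviations s_i = √(s[i,i]):
  s(U) = √(5.0667) = 2.2509
  s(V) = √(1.2) = 1.0954

Step 3 — r_{ij} = s_{ij} / (s_i · s_j):
  r[U,U] = 1 (diagonal).
  r[U,V] = -1 / (2.2509 · 1.0954) = -1 / 2.4658 = -0.4056
  r[V,V] = 1 (diagonal).

R is symmetric with unit diagonal. Assembling:

R = [[1, -0.4056],
 [-0.4056, 1]]


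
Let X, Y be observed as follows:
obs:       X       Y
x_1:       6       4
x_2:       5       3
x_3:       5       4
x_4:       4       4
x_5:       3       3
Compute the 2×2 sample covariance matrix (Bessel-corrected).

Step 1 — column means:
  mean(X) = (6 + 5 + 5 + 4 + 3) / 5 = 23/5 = 4.6
  mean(Y) = (4 + 3 + 4 + 4 + 3) / 5 = 18/5 = 3.6

Step 2 — sample covariance S[i,j] = (1/(n-1)) · Σ_k (x_{k,i} - mean_i) · (x_{k,j} - mean_j), with n-1 = 4.
  S[X,X] = ((1.4)·(1.4) + (0.4)·(0.4) + (0.4)·(0.4) + (-0.6)·(-0.6) + (-1.6)·(-1.6)) / 4 = 5.2/4 = 1.3
  S[X,Y] = ((1.4)·(0.4) + (0.4)·(-0.6) + (0.4)·(0.4) + (-0.6)·(0.4) + (-1.6)·(-0.6)) / 4 = 1.2/4 = 0.3
  S[Y,Y] = ((0.4)·(0.4) + (-0.6)·(-0.6) + (0.4)·(0.4) + (0.4)·(0.4) + (-0.6)·(-0.6)) / 4 = 1.2/4 = 0.3

S is symmetric (S[j,i] = S[i,j]). Assembling:

S = [[1.3, 0.3],
 [0.3, 0.3]]


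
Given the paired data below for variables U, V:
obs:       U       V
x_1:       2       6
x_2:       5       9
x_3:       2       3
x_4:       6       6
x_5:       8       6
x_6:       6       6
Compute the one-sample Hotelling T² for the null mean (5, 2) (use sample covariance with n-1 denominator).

Step 1 — sample mean vector:
  mean(U) = (2 + 5 + 2 + 6 + 8 + 6) / 6 = 29/6 = 4.8333
  mean(V) = (6 + 9 + 3 + 6 + 6 + 6) / 6 = 36/6 = 6
  x̄ = (4.8333, 6),  deviation x̄ - mu_0 = (4.8333, 6) - (5, 2) = (-0.1667, 4).

Step 2 — sample covariance matrix, S[i,j] = (1/(n-1)) · Σ_k (x_{k,i} - mean_i) · (x_{k,j} - mean_j), divisor n-1 = 5:
  S[U,U] = ((-2.8333)·(-2.8333) + (0.1667)·(0.1667) + (-2.8333)·(-2.8333) + (1.1667)·(1.1667) + (3.1667)·(3.1667) + (1.1667)·(1.1667)) / 5 = 28.8333/5 = 5.7667
  S[U,V] = ((-2.8333)·(0) + (0.1667)·(3) + (-2.8333)·(-3) + (1.1667)·(0) + (3.1667)·(0) + (1.1667)·(0)) / 5 = 9/5 = 1.8
  S[V,V] = ((0)·(0) + (3)·(3) + (-3)·(-3) + (0)·(0) + (0)·(0) + (0)·(0)) / 5 = 18/5 = 3.6
  S = [[5.7667, 1.8],
 [1.8, 3.6]].

Step 3 — invert S. det(S) = 5.7667·3.6 - (1.8)² = 17.52.
  S^{-1} = (1/det) · [[d, -b], [-b, a]] = [[0.2055, -0.1027],
 [-0.1027, 0.3291]].

Step 4 — quadratic form (x̄ - mu_0)^T · S^{-1} · (x̄ - mu_0):
  S^{-1} · (x̄ - mu_0) = (-0.4452, 1.3337),
  (x̄ - mu_0)^T · [...] = (-0.1667)·(-0.4452) + (4)·(1.3337) = 5.4091.

Step 5 — scale by n: T² = 6 · 5.4091 = 32.4543.

T² ≈ 32.4543


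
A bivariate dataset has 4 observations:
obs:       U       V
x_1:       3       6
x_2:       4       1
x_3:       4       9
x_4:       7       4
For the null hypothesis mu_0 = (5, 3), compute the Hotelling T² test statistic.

Step 1 — sample mean vector:
  mean(U) = (3 + 4 + 4 + 7) / 4 = 18/4 = 4.5
  mean(V) = (6 + 1 + 9 + 4) / 4 = 20/4 = 5
  x̄ = (4.5, 5),  deviation x̄ - mu_0 = (4.5, 5) - (5, 3) = (-0.5, 2).

Step 2 — sample covariance matrix, S[i,j] = (1/(n-1)) · Σ_k (x_{k,i} - mean_i) · (x_{k,j} - mean_j), divisor n-1 = 3:
  S[U,U] = ((-1.5)·(-1.5) + (-0.5)·(-0.5) + (-0.5)·(-0.5) + (2.5)·(2.5)) / 3 = 9/3 = 3
  S[U,V] = ((-1.5)·(1) + (-0.5)·(-4) + (-0.5)·(4) + (2.5)·(-1)) / 3 = -4/3 = -1.3333
  S[V,V] = ((1)·(1) + (-4)·(-4) + (4)·(4) + (-1)·(-1)) / 3 = 34/3 = 11.3333
  S = [[3, -1.3333],
 [-1.3333, 11.3333]].

Step 3 — invert S. det(S) = 3·11.3333 - (-1.3333)² = 32.2222.
  S^{-1} = (1/det) · [[d, -b], [-b, a]] = [[0.3517, 0.0414],
 [0.0414, 0.0931]].

Step 4 — quadratic form (x̄ - mu_0)^T · S^{-1} · (x̄ - mu_0):
  S^{-1} · (x̄ - mu_0) = (-0.0931, 0.1655),
  (x̄ - mu_0)^T · [...] = (-0.5)·(-0.0931) + (2)·(0.1655) = 0.3776.

Step 5 — scale by n: T² = 4 · 0.3776 = 1.5103.

T² ≈ 1.5103


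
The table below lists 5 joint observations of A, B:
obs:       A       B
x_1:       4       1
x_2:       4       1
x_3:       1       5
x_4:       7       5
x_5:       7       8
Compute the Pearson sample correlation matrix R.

Step 1 — column means:
  mean(A) = (4 + 4 + 1 + 7 + 7) / 5 = 23/5 = 4.6
  mean(B) = (1 + 1 + 5 + 5 + 8) / 5 = 20/5 = 4

Step 2 — sample variances and covariances s[i,j] = (1/(n-1)) · Σ_k (x_{k,i} - mean_i) · (x_{k,j} - mean_j), with n-1 = 4:
  s[A,A] = ((-0.6)·(-0.6) + (-0.6)·(-0.6) + (-3.6)·(-3.6) + (2.4)·(2.4) + (2.4)·(2.4)) / 4 = 25.2/4 = 6.3
  s[A,B] = ((-0.6)·(-3) + (-0.6)·(-3) + (-3.6)·(1) + (2.4)·(1) + (2.4)·(4)) / 4 = 12/4 = 3
  s[B,B] = ((-3)·(-3) + (-3)·(-3) + (1)·(1) + (1)·(1) + (4)·(4)) / 4 = 36/4 = 9
  Sample standard deviations s_i = √(s[i,i]):
  s(A) = √(6.3) = 2.51
  s(B) = √(9) = 3

Step 3 — r_{ij} = s_{ij} / (s_i · s_j):
  r[A,A] = 1 (diagonal).
  r[A,B] = 3 / (2.51 · 3) = 3 / 7.5299 = 0.3984
  r[B,B] = 1 (diagonal).

R is symmetric with unit diagonal. Assembling:

R = [[1, 0.3984],
 [0.3984, 1]]


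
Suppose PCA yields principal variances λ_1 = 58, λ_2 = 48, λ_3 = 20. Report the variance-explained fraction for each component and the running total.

Step 1 — total variance = trace(Sigma) = Σ λ_i = 58 + 48 + 20 = 126.

Step 2 — fraction explained by component i = λ_i / Σ λ:
  PC1: 58/126 = 0.4603
  PC2: 48/126 = 0.381
  PC3: 20/126 = 0.1587

Step 3 — cumulative fraction after k components = (λ_1 + ... + λ_k) / Σ λ:
  k = 1: 58/126 = 0.4603
  k = 2: (58 + 48)/126 = 106/126 = 0.8413
  k = 3: (58 + 48 + 20)/126 = 126/126 = 1

Summary (fraction, with percent):

explained: PC1 0.4603 (46.03%), PC2 0.381 (38.1%), PC3 0.1587 (15.87%);  cumulative: 0.4603, 0.8413, 1


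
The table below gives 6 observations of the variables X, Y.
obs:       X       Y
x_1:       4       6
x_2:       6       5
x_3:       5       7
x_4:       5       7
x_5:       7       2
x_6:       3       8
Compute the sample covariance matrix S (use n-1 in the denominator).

Step 1 — column means:
  mean(X) = (4 + 6 + 5 + 5 + 7 + 3) / 6 = 30/6 = 5
  mean(Y) = (6 + 5 + 7 + 7 + 2 + 8) / 6 = 35/6 = 5.8333

Step 2 — sample covariance S[i,j] = (1/(n-1)) · Σ_k (x_{k,i} - mean_i) · (x_{k,j} - mean_j), with n-1 = 5.
  S[X,X] = ((-1)·(-1) + (1)·(1) + (0)·(0) + (0)·(0) + (2)·(2) + (-2)·(-2)) / 5 = 10/5 = 2
  S[X,Y] = ((-1)·(0.1667) + (1)·(-0.8333) + (0)·(1.1667) + (0)·(1.1667) + (2)·(-3.8333) + (-2)·(2.1667)) / 5 = -13/5 = -2.6
  S[Y,Y] = ((0.1667)·(0.1667) + (-0.8333)·(-0.8333) + (1.1667)·(1.1667) + (1.1667)·(1.1667) + (-3.8333)·(-3.8333) + (2.1667)·(2.1667)) / 5 = 22.8333/5 = 4.5667

S is symmetric (S[j,i] = S[i,j]). Assembling:

S = [[2, -2.6],
 [-2.6, 4.5667]]


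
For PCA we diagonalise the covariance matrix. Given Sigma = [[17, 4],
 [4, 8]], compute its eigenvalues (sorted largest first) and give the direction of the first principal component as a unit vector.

Step 1 — characteristic polynomial of 2×2 Sigma:
  det(Sigma - λI) = λ² - trace · λ + det = 0.
  trace = 17 + 8 = 25, det = 17·8 - (4)² = 120.
Step 2 — discriminant:
  Δ = trace² - 4·det = 625 - 480 = 145.
Step 3 — eigenvalues:
  λ = (trace ± √Δ)/2 = (25 ± 12.0416)/2,
  λ_1 = 18.5208,  λ_2 = 6.4792.

Step 4 — unit eigenvector for λ_1: solve (Sigma - λ_1 I)v = 0. First row:
  (17 - 18.5208)·v_x + (4)·v_y = 0, i.e. (-1.5208)·v_x + (4)·v_y = 0,
  so v ∝ (b, λ_1 - a) = (4, 1.5208) = u.
  ||u|| = √((4)² + (1.5208)²) = √(18.3128) ≈ 4.2793,
  v_1 = u/||u|| ≈ (0.9347, 0.3554) (||v_1|| = 1).

λ_1 = 18.5208,  λ_2 = 6.4792;  v_1 ≈ (0.9347, 0.3554)


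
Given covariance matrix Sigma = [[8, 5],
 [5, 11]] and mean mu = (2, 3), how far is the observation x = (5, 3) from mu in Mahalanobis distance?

Step 1 — centre the observation: (x - mu) = (3, 0).

Step 2 — invert Sigma. det(Sigma) = 8·11 - (5)² = 63.
  Sigma^{-1} = (1/det) · [[d, -b], [-b, a]] = [[0.1746, -0.0794],
 [-0.0794, 0.127]].

Step 3 — form the quadratic (x - mu)^T · Sigma^{-1} · (x - mu):
  Sigma^{-1} · (x - mu) = (0.5238, -0.2381).
  (x - mu)^T · [Sigma^{-1} · (x - mu)] = (3)·(0.5238) + (0)·(-0.2381) = 1.5714.

Step 4 — take square root: d = √(1.5714) ≈ 1.2536.

d(x, mu) = √(1.5714) ≈ 1.2536


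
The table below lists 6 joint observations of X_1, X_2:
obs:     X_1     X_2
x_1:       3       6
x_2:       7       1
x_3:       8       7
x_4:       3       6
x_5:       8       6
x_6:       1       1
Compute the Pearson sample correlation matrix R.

Step 1 — column means:
  mean(X_1) = (3 + 7 + 8 + 3 + 8 + 1) / 6 = 30/6 = 5
  mean(X_2) = (6 + 1 + 7 + 6 + 6 + 1) / 6 = 27/6 = 4.5

Step 2 — sample variances and covariances s[i,j] = (1/(n-1)) · Σ_k (x_{k,i} - mean_i) · (x_{k,j} - mean_j), with n-1 = 5:
  s[X_1,X_1] = ((-2)·(-2) + (2)·(2) + (3)·(3) + (-2)·(-2) + (3)·(3) + (-4)·(-4)) / 5 = 46/5 = 9.2
  s[X_1,X_2] = ((-2)·(1.5) + (2)·(-3.5) + (3)·(2.5) + (-2)·(1.5) + (3)·(1.5) + (-4)·(-3.5)) / 5 = 13/5 = 2.6
  s[X_2,X_2] = ((1.5)·(1.5) + (-3.5)·(-3.5) + (2.5)·(2.5) + (1.5)·(1.5) + (1.5)·(1.5) + (-3.5)·(-3.5)) / 5 = 37.5/5 = 7.5
  Sample standard deviations s_i = √(s[i,i]):
  s(X_1) = √(9.2) = 3.0332
  s(X_2) = √(7.5) = 2.7386

Step 3 — r_{ij} = s_{ij} / (s_i · s_j):
  r[X_1,X_1] = 1 (diagonal).
  r[X_1,X_2] = 2.6 / (3.0332 · 2.7386) = 2.6 / 8.3066 = 0.313
  r[X_2,X_2] = 1 (diagonal).

R is symmetric with unit diagonal. Assembling:

R = [[1, 0.313],
 [0.313, 1]]


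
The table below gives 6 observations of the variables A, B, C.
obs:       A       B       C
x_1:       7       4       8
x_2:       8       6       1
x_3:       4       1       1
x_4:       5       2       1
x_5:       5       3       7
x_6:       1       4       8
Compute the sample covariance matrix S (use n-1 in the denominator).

Step 1 — column means:
  mean(A) = (7 + 8 + 4 + 5 + 5 + 1) / 6 = 30/6 = 5
  mean(B) = (4 + 6 + 1 + 2 + 3 + 4) / 6 = 20/6 = 3.3333
  mean(C) = (8 + 1 + 1 + 1 + 7 + 8) / 6 = 26/6 = 4.3333

Step 2 — sample covariance S[i,j] = (1/(n-1)) · Σ_k (x_{k,i} - mean_i) · (x_{k,j} - mean_j), with n-1 = 5.
  S[A,A] = ((2)·(2) + (3)·(3) + (-1)·(-1) + (0)·(0) + (0)·(0) + (-4)·(-4)) / 5 = 30/5 = 6
  S[A,B] = ((2)·(0.6667) + (3)·(2.6667) + (-1)·(-2.3333) + (0)·(-1.3333) + (0)·(-0.3333) + (-4)·(0.6667)) / 5 = 9/5 = 1.8
  S[A,C] = ((2)·(3.6667) + (3)·(-3.3333) + (-1)·(-3.3333) + (0)·(-3.3333) + (0)·(2.6667) + (-4)·(3.6667)) / 5 = -14/5 = -2.8
  S[B,B] = ((0.6667)·(0.6667) + (2.6667)·(2.6667) + (-2.3333)·(-2.3333) + (-1.3333)·(-1.3333) + (-0.3333)·(-0.3333) + (0.6667)·(0.6667)) / 5 = 15.3333/5 = 3.0667
  S[B,C] = ((0.6667)·(3.6667) + (2.6667)·(-3.3333) + (-2.3333)·(-3.3333) + (-1.3333)·(-3.3333) + (-0.3333)·(2.6667) + (0.6667)·(3.6667)) / 5 = 7.3333/5 = 1.4667
  S[C,C] = ((3.6667)·(3.6667) + (-3.3333)·(-3.3333) + (-3.3333)·(-3.3333) + (-3.3333)·(-3.3333) + (2.6667)·(2.6667) + (3.6667)·(3.6667)) / 5 = 67.3333/5 = 13.4667

S is symmetric (S[j,i] = S[i,j]). Assembling:

S = [[6, 1.8, -2.8],
 [1.8, 3.0667, 1.4667],
 [-2.8, 1.4667, 13.4667]]


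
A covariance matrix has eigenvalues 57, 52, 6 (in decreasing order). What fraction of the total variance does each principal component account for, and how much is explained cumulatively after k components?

Step 1 — total variance = trace(Sigma) = Σ λ_i = 57 + 52 + 6 = 115.

Step 2 — fraction explained by component i = λ_i / Σ λ:
  PC1: 57/115 = 0.4957
  PC2: 52/115 = 0.4522
  PC3: 6/115 = 0.0522

Step 3 — cumulative fraction after k components = (λ_1 + ... + λ_k) / Σ λ:
  k = 1: 57/115 = 0.4957
  k = 2: (57 + 52)/115 = 109/115 = 0.9478
  k = 3: (57 + 52 + 6)/115 = 115/115 = 1

Summary (fraction, with percent):

explained: PC1 0.4957 (49.57%), PC2 0.4522 (45.22%), PC3 0.0522 (5.22%);  cumulative: 0.4957, 0.9478, 1


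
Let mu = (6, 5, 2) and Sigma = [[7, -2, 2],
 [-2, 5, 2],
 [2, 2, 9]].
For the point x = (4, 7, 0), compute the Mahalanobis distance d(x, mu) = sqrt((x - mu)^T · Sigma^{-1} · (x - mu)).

Step 1 — centre the observation: (x - mu) = (-2, 2, -2).

Step 2 — invert Sigma (cofactor / det for 3×3, or solve directly):
  Sigma^{-1} = [[0.1907, 0.1023, -0.0651],
 [0.1023, 0.2744, -0.0837],
 [-0.0651, -0.0837, 0.1442]].

Step 3 — form the quadratic (x - mu)^T · Sigma^{-1} · (x - mu):
  Sigma^{-1} · (x - mu) = (-0.0465, 0.5116, -0.3256).
  (x - mu)^T · [Sigma^{-1} · (x - mu)] = (-2)·(-0.0465) + (2)·(0.5116) + (-2)·(-0.3256) = 1.7674.

Step 4 — take square root: d = √(1.7674) ≈ 1.3295.

d(x, mu) = √(1.7674) ≈ 1.3295


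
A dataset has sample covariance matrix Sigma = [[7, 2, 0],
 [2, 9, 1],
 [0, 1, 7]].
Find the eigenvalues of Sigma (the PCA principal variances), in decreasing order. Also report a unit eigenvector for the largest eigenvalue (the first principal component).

Step 1 — characteristic polynomial p(λ) = det(λI - Sigma) = λ³ - tr·λ² + c_1·λ - det, where tr = trace, c_1 = sum of the principal 2×2 minors, det = det(Sigma):
  tr = 7 + 9 + 7 = 23,
  c_1 = (7·9 - (2)²) + (7·7 - (0)²) + (9·7 - (1)²) = 59 + 49 + 62 = 170,
  det = 7·(9·7 - (1)²) - (2)·((2)·7 - (1)·(0)) + (0)·((2)·(1) - 9·(0)) = 7·(62) - (2)·(14) + (0)·(2) = 406.
  So p(λ) = λ³ - 23λ² + 170λ - 406.
Step 2 — look for an integer root (rational root theorem: any rational root is an integer divisor of 406). Testing λ = 7:
  p(7) = 343 - 1127 + 1190 - 406 = 0  ✓
  Dividing out (λ - 7): p(λ) = (λ - 7)(λ² - 16λ + 58).
Step 3 — remaining eigenvalues from the quadratic λ² - 16λ + 58 = 0:
  Δ = 16² - 4·58 = 256 - 232 = 24,  λ = (16 ± √24)/2 = (16 ± 4.899)/2 ≈ 10.4495 or 5.5505.
  Sorted: λ_1 = 10.4495,  λ_2 = 7,  λ_3 = 5.5505  (check: sum = 23 = tr ✓).

Step 4 — unit eigenvector for λ_1 ≈ 10.4495: v spans the null space of (Sigma - λ_1 I), whose rows are
  r_1 = (-3.4495, 2, 0),  r_2 = (2, -1.4495, 1),  r_3 = (0, 1, -3.4495).
  v is orthogonal to every row, so take v ∝ r_1 × r_2 = ((2)·(1) - (0)·(-1.4495), (0)·(2) - (-3.4495)·(1), (-3.4495)·(-1.4495) - (2)·(2)) ≈ (2, 3.4495, 1).
  Let u = (2, 3.4495, 1).
  ||u|| = √((2)² + (3.4495)² + (1)²) = √(16.899) ≈ 4.1108,  v_1 = u/||u|| ≈ (0.4865, 0.8391, 0.2433) (||v_1|| = 1).

λ_1 = 10.4495,  λ_2 = 7,  λ_3 = 5.5505;  v_1 ≈ (0.4865, 0.8391, 0.2433)


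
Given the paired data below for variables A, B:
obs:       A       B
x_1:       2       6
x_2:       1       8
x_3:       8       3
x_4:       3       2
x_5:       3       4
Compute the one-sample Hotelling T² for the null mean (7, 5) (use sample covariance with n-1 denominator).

Step 1 — sample mean vector:
  mean(A) = (2 + 1 + 8 + 3 + 3) / 5 = 17/5 = 3.4
  mean(B) = (6 + 8 + 3 + 2 + 4) / 5 = 23/5 = 4.6
  x̄ = (3.4, 4.6),  deviation x̄ - mu_0 = (3.4, 4.6) - (7, 5) = (-3.6, -0.4).

Step 2 — sample covariance matrix, S[i,j] = (1/(n-1)) · Σ_k (x_{k,i} - mean_i) · (x_{k,j} - mean_j), divisor n-1 = 4:
  S[A,A] = ((-1.4)·(-1.4) + (-2.4)·(-2.4) + (4.6)·(4.6) + (-0.4)·(-0.4) + (-0.4)·(-0.4)) / 4 = 29.2/4 = 7.3
  S[A,B] = ((-1.4)·(1.4) + (-2.4)·(3.4) + (4.6)·(-1.6) + (-0.4)·(-2.6) + (-0.4)·(-0.6)) / 4 = -16.2/4 = -4.05
  S[B,B] = ((1.4)·(1.4) + (3.4)·(3.4) + (-1.6)·(-1.6) + (-2.6)·(-2.6) + (-0.6)·(-0.6)) / 4 = 23.2/4 = 5.8
  S = [[7.3, -4.05],
 [-4.05, 5.8]].

Step 3 — invert S. det(S) = 7.3·5.8 - (-4.05)² = 25.9375.
  S^{-1} = (1/det) · [[d, -b], [-b, a]] = [[0.2236, 0.1561],
 [0.1561, 0.2814]].

Step 4 — quadratic form (x̄ - mu_0)^T · S^{-1} · (x̄ - mu_0):
  S^{-1} · (x̄ - mu_0) = (-0.8675, -0.6747),
  (x̄ - mu_0)^T · [...] = (-3.6)·(-0.8675) + (-0.4)·(-0.6747) = 3.3928.

Step 5 — scale by n: T² = 5 · 3.3928 = 16.9639.

T² ≈ 16.9639


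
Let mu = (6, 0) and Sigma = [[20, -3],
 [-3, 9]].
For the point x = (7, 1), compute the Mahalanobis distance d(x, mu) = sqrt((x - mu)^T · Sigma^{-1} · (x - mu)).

Step 1 — centre the observation: (x - mu) = (1, 1).

Step 2 — invert Sigma. det(Sigma) = 20·9 - (-3)² = 171.
  Sigma^{-1} = (1/det) · [[d, -b], [-b, a]] = [[0.0526, 0.0175],
 [0.0175, 0.117]].

Step 3 — form the quadratic (x - mu)^T · Sigma^{-1} · (x - mu):
  Sigma^{-1} · (x - mu) = (0.0702, 0.1345).
  (x - mu)^T · [Sigma^{-1} · (x - mu)] = (1)·(0.0702) + (1)·(0.1345) = 0.2047.

Step 4 — take square root: d = √(0.2047) ≈ 0.4524.

d(x, mu) = √(0.2047) ≈ 0.4524


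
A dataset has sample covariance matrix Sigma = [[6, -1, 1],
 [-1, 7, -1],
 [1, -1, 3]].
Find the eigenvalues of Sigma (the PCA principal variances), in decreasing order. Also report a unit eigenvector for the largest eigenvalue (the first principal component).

Step 1 — characteristic polynomial p(λ) = det(λI - Sigma) = λ³ - tr·λ² + c_1·λ - det, where tr = trace, c_1 = sum of the principal 2×2 minors, det = det(Sigma):
  tr = 6 + 7 + 3 = 16,
  c_1 = (6·7 - (-1)²) + (6·3 - (1)²) + (7·3 - (-1)²) = 41 + 17 + 20 = 78,
  det = 6·(7·3 - (-1)²) - (-1)·((-1)·3 - (-1)·(1)) + (1)·((-1)·(-1) - 7·(1)) = 6·(20) - (-1)·(-2) + (1)·(-6) = 112.
  So p(λ) = λ³ - 16λ² + 78λ - 112.
Step 2 — look for an integer root (rational root theorem: any rational root is an integer divisor of 112). Testing λ = 8:
  p(8) = 512 - 1024 + 624 - 112 = 0  ✓
  Dividing out (λ - 8): p(λ) = (λ - 8)(λ² - 8λ + 14).
Step 3 — remaining eigenvalues from the quadratic λ² - 8λ + 14 = 0:
  Δ = 8² - 4·14 = 64 - 56 = 8,  λ = (8 ± √8)/2 = (8 ± 2.8284)/2 ≈ 5.4142 or 2.5858.
  Sorted: λ_1 = 8,  λ_2 = 5.4142,  λ_3 = 2.5858  (check: sum = 16 = tr ✓).

Step 4 — unit eigenvector for λ_1 = 8: v spans the null space of (Sigma - λ_1 I), whose rows are
  r_1 = (-2, -1, 1),  r_2 = (-1, -1, -1),  r_3 = (1, -1, -5).
  v is orthogonal to every row, so take v ∝ r_1 × r_2 = ((-1)·(-1) - (1)·(-1), (1)·(-1) - (-2)·(-1), (-2)·(-1) - (-1)·(-1)) = (2, -3, 1).
  Let u = (2, -3, 1).
  ||u|| = √((2)² + (-3)² + (1)²) = √(14) ≈ 3.7417,  v_1 = u/||u|| ≈ (0.5345, -0.8018, 0.2673) (||v_1|| = 1).

λ_1 = 8,  λ_2 = 5.4142,  λ_3 = 2.5858;  v_1 ≈ (0.5345, -0.8018, 0.2673)


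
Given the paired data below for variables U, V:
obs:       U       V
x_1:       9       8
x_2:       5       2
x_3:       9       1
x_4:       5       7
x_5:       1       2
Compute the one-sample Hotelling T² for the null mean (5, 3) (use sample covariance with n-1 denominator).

Step 1 — sample mean vector:
  mean(U) = (9 + 5 + 9 + 5 + 1) / 5 = 29/5 = 5.8
  mean(V) = (8 + 2 + 1 + 7 + 2) / 5 = 20/5 = 4
  x̄ = (5.8, 4),  deviation x̄ - mu_0 = (5.8, 4) - (5, 3) = (0.8, 1).

Step 2 — sample covariance matrix, S[i,j] = (1/(n-1)) · Σ_k (x_{k,i} - mean_i) · (x_{k,j} - mean_j), divisor n-1 = 4:
  S[U,U] = ((3.2)·(3.2) + (-0.8)·(-0.8) + (3.2)·(3.2) + (-0.8)·(-0.8) + (-4.8)·(-4.8)) / 4 = 44.8/4 = 11.2
  S[U,V] = ((3.2)·(4) + (-0.8)·(-2) + (3.2)·(-3) + (-0.8)·(3) + (-4.8)·(-2)) / 4 = 12/4 = 3
  S[V,V] = ((4)·(4) + (-2)·(-2) + (-3)·(-3) + (3)·(3) + (-2)·(-2)) / 4 = 42/4 = 10.5
  S = [[11.2, 3],
 [3, 10.5]].

Step 3 — invert S. det(S) = 11.2·10.5 - (3)² = 108.6.
  S^{-1} = (1/det) · [[d, -b], [-b, a]] = [[0.0967, -0.0276],
 [-0.0276, 0.1031]].

Step 4 — quadratic form (x̄ - mu_0)^T · S^{-1} · (x̄ - mu_0):
  S^{-1} · (x̄ - mu_0) = (0.0497, 0.081),
  (x̄ - mu_0)^T · [...] = (0.8)·(0.0497) + (1)·(0.081) = 0.1208.

Step 5 — scale by n: T² = 5 · 0.1208 = 0.6041.

T² ≈ 0.6041


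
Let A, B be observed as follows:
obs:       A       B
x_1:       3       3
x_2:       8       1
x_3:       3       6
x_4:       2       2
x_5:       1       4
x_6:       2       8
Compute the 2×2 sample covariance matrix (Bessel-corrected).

Step 1 — column means:
  mean(A) = (3 + 8 + 3 + 2 + 1 + 2) / 6 = 19/6 = 3.1667
  mean(B) = (3 + 1 + 6 + 2 + 4 + 8) / 6 = 24/6 = 4

Step 2 — sample covariance S[i,j] = (1/(n-1)) · Σ_k (x_{k,i} - mean_i) · (x_{k,j} - mean_j), with n-1 = 5.
  S[A,A] = ((-0.1667)·(-0.1667) + (4.8333)·(4.8333) + (-0.1667)·(-0.1667) + (-1.1667)·(-1.1667) + (-2.1667)·(-2.1667) + (-1.1667)·(-1.1667)) / 5 = 30.8333/5 = 6.1667
  S[A,B] = ((-0.1667)·(-1) + (4.8333)·(-3) + (-0.1667)·(2) + (-1.1667)·(-2) + (-2.1667)·(0) + (-1.1667)·(4)) / 5 = -17/5 = -3.4
  S[B,B] = ((-1)·(-1) + (-3)·(-3) + (2)·(2) + (-2)·(-2) + (0)·(0) + (4)·(4)) / 5 = 34/5 = 6.8

S is symmetric (S[j,i] = S[i,j]). Assembling:

S = [[6.1667, -3.4],
 [-3.4, 6.8]]
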